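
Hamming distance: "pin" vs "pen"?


Comparing character by character (same length = 3):
  Pos 0: 'p' vs 'p' =
  Pos 1: 'i' vs 'e' !=
  Pos 2: 'n' vs 'n' =
Hamming distance = 1


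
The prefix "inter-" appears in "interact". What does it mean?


Prefix: inter-
Example: interact (inter- + act)
Meaning = between


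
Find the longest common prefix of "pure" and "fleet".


Word 1: "pure"
Word 2: "fleet"
Comparing from start:
  Pos 0: 'p' != 'f' (stop)
LCP = "" (length 0)


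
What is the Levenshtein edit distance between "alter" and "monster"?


Word 1: "alter" (length 5)
Word 2: "monster" (length 7)
One optimal edit sequence (insert/delete/substitute each cost 1):
  1. insert 'm'  (+1)
  2. insert 'o'  (+1)
  3. substitute 'a' -> 'n'  (+1)
  4. substitute 'l' -> 's'  (+1)
  5. keep 't'
  6. keep 'e'
  7. keep 'r'
Total edit operations: 4
Edit distance = 4


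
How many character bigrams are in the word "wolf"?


Word: "wolf" (length 4)
Number of 2-grams = length - 2 + 1 = 4 - 2 + 1
= 3


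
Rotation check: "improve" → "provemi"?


Word: "improve", Candidate: "provemi"
Method: check if candidate is substring of word+word
"improveimprove" contains "provemi"? No
Is rotation = No


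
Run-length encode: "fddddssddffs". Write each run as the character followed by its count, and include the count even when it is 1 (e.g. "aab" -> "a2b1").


String: "fddddssddffs"
Scanning for consecutive runs:
  'f' x 1
  'd' x 4
  's' x 2
  'd' x 2
  'f' x 2
  's' x 1
RLE = "f1d4s2d2f2s1"


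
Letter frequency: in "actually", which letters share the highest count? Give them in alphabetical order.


Word: "actually"
Letter counts:
  'a': 2
  'c': 1
  'l': 2
  't': 1
  'u': 1
  'y': 1
Maximum count = 2
Most frequent = 'a', 'l' (2 times each)


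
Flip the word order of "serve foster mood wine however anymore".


Original: "serve foster mood wine however anymore"
Words (1..n): serve | foster | mood | wine | however | anymore
Reversed (n..1): anymore | however | wine | mood | foster | serve
Result = "anymore however wine mood foster serve"


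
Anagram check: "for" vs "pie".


Word 1: "for" → sorted: for
Word 2: "pie" → sorted: eip
Same letters? for != eip
Anagram = No


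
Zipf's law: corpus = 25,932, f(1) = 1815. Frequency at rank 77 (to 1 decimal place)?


Zipf's law: f(r) = f(1) / r
f(1) = 1815
f(77) = 1815 / 77
= 23.6 occurrences


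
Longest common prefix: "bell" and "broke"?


Word 1: "bell"
Word 2: "broke"
Comparing from start:
  Pos 0: 'b' == 'b'
  Pos 1: 'e' != 'r' (stop)
LCP = "b" (length 1)


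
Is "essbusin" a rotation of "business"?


Word: "business", Candidate: "essbusin"
Method: check if candidate is substring of word+word
"businessbusiness" contains "essbusin"? Yes
Is rotation = Yes


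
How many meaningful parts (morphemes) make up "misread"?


Word: "misread"
Morphemes: mis- | read
Each morpheme carries meaning
= 2 morphemes


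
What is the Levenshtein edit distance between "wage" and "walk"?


Word 1: "wage" (length 4)
Word 2: "walk" (length 4)
One optimal edit sequence (insert/delete/substitute each cost 1):
  1. keep 'w'
  2. keep 'a'
  3. substitute 'g' -> 'l'  (+1)
  4. substitute 'e' -> 'k'  (+1)
Total edit operations: 2
Edit distance = 2


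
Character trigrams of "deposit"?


Word: "deposit" (length 7)
Number of trigrams = 7 - 3 + 1 = 5
  Position 0: "dep"
  Position 1: "epo"
  Position 2: "pos"
  Position 3: "osi"
  Position 4: "sit"
Trigrams = "dep", "epo", "pos", "osi", "sit"


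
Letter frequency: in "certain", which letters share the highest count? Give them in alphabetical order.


Word: "certain"
Letter counts:
  'a': 1
  'c': 1
  'e': 1
  'i': 1
  'n': 1
  'r': 1
  't': 1
Maximum count = 1
Most frequent = 'a', 'c', 'e', 'i', 'n', 'r', 't' (1 time each)


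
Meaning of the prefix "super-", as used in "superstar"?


Prefix: super-
Example: superstar (super- + star)
Meaning = above / beyond


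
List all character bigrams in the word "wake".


Word: "wake" (length 4)
Number of bigrams = 4 - 2 + 1 = 3
  Position 0: "wa"
  Position 1: "ak"
  Position 2: "ke"
Bigrams = "wa", "ak", "ke"


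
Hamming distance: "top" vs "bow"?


Comparing character by character (same length = 3):
  Pos 0: 't' vs 'b' !=
  Pos 1: 'o' vs 'o' =
  Pos 2: 'p' vs 'w' !=
Hamming distance = 2


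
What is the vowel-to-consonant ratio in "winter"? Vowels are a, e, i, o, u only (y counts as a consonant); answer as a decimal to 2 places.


Word: "winter"
Vowels (a,e,i,o,u): 2
Consonants: 4
Ratio = 2/4
= 0.50


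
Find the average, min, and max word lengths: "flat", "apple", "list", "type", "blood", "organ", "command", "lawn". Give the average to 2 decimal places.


Lengths: "flat"=4, "apple"=5, "list"=4, "type"=4, "blood"=5, "organ"=5, "command"=7, "lawn"=4
Sum = 38, Count = 8
Average = 38/8 = 4.75
= avg=4.75, min=4, max=7


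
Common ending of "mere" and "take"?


Word 1: "mere"
Word 2: "take"
Comparing from end:
  Pos -1: 'e' == 'e'
  Pos -2: 'r' != 'k' (stop)
LCS = "e" (length 1)


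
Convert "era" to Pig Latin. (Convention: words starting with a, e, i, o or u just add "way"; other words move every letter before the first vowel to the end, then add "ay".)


Word: "era"
Starts with vowel → add 'way'
Pig Latin = "eraway"


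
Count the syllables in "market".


Word: "market"
Syllable breakdown: mar-ket
Counting: 2 parts
= 2 syllables


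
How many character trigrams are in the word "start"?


Word: "start" (length 5)
Number of 3-grams = length - 3 + 1 = 5 - 3 + 1
= 3


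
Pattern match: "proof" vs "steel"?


Pattern of "proof": [0, 1, 2, 2, 3]
Pattern of "steel": [0, 1, 2, 2, 3]
Patterns match
Same pattern = Yes


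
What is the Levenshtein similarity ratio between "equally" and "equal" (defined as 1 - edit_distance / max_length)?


Word 1: "equally" (length 7)
Word 2: "equal" (length 5)
One optimal edit sequence:
  1. keep 'e'
  2. keep 'q'
  3. keep 'u'
  4. keep 'a'
  5. delete 'l'  (+1)
  6. keep 'l'
  7. delete 'y'  (+1)
Edit distance = 2
Max length = max(7, 5) = 7
Similarity = 1 - 2/7
= 0.7143


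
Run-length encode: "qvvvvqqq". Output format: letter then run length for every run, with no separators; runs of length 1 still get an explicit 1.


String: "qvvvvqqq"
Scanning for consecutive runs:
  'q' x 1
  'v' x 4
  'q' x 3
RLE = "q1v4q3"


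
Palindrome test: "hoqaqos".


Word: "hoqaqos"
Reversed: "soqaqoh"
Forward == Backward? hoqaqos != soqaqoh
Palindrome = No


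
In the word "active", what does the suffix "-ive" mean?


Suffix: -ive
As in: active -> act + -ive
Meaning = tending to


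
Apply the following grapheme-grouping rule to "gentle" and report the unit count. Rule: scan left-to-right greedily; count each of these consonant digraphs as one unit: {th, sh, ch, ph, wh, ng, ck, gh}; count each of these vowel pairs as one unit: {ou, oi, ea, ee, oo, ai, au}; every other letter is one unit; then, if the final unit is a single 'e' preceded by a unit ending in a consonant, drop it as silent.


Word: "gentle" (6 letters)
Left-to-right scan:
  [1] 'g' (letter)
  [2] 'e' (letter)
  [3] 'n' (letter)
  [4] 't' (letter)
  [5] 'l' (letter)
  [6] 'e' (letter)
Units from scan: 6
Final unit is 'e' after a consonant -> drop as silent (-1)
Sound units = 5 units


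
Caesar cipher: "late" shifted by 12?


Word: "late"
Shift: 12
Each letter → (letter + shift) mod 26:
  'l' (11) + 12 = 23 → 'x'
  'a' (0) + 12 = 12 → 'm'
  't' (19) + 12 = 5 → 'f'
  'e' (4) + 12 = 16 → 'q'
Result = "xmfq"


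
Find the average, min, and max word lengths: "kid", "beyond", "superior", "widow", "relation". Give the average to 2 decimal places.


Lengths: "kid"=3, "beyond"=6, "superior"=8, "widow"=5, "relation"=8
Sum = 30, Count = 5
Average = 30/5 = 6.00
= avg=6.00, min=3, max=8


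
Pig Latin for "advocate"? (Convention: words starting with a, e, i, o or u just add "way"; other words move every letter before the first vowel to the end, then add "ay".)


Word: "advocate"
Starts with vowel → add 'way'
Pig Latin = "advocateway"


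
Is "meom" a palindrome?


Word: "meom"
Reversed: "moem"
Forward == Backward? meom != moem
Palindrome = No


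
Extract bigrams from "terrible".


Word: "terrible" (length 8)
Number of bigrams = 8 - 2 + 1 = 7
  Position 0: "te"
  Position 1: "er"
  Position 2: "rr"
  Position 3: "ri"
  Position 4: "ib"
  Position 5: "bl"
  Position 6: "le"
Bigrams = "te", "er", "rr", "ri", "ib", "bl", "le"


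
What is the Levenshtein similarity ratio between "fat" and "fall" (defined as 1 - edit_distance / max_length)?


Word 1: "fat" (length 3)
Word 2: "fall" (length 4)
One optimal edit sequence:
  1. keep 'f'
  2. keep 'a'
  3. insert 'l'  (+1)
  4. substitute 't' -> 'l'  (+1)
Edit distance = 2
Max length = max(3, 4) = 4
Similarity = 1 - 2/4
= 0.5000


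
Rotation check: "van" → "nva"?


Word: "van", Candidate: "nva"
Method: check if candidate is substring of word+word
"vanvan" contains "nva"? Yes
Is rotation = Yes


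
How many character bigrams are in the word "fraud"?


Word: "fraud" (length 5)
Number of 2-grams = length - 2 + 1 = 5 - 2 + 1
= 4


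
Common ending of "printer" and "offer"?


Word 1: "printer"
Word 2: "offer"
Comparing from end:
  Pos -1: 'r' == 'r'
  Pos -2: 'e' == 'e'
  Pos -3: 't' != 'f' (stop)
LCS = "er" (length 2)


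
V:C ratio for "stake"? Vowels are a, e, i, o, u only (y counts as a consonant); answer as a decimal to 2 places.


Word: "stake"
Vowels (a,e,i,o,u): 2
Consonants: 3
Ratio = 2/3
= 0.67


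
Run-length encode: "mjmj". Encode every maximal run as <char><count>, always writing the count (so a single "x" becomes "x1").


String: "mjmj"
Scanning for consecutive runs:
  'm' x 1
  'j' x 1
  'm' x 1
  'j' x 1
RLE = "m1j1m1j1"


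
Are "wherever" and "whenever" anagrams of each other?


Word 1: "wherever" → sorted: eeehrrvw
Word 2: "whenever" → sorted: eeehnrvw
Same letters? eeehrrvw != eeehnrvw
Anagram = No


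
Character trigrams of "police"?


Word: "police" (length 6)
Number of trigrams = 6 - 3 + 1 = 4
  Position 0: "pol"
  Position 1: "oli"
  Position 2: "lic"
  Position 3: "ice"
Trigrams = "pol", "oli", "lic", "ice"


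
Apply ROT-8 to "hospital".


Word: "hospital"
Shift: 8
Each letter → (letter + shift) mod 26:
  'h' (7) + 8 = 15 → 'p'
  'o' (14) + 8 = 22 → 'w'
  's' (18) + 8 = 0 → 'a'
  'p' (15) + 8 = 23 → 'x'
  'i' (8) + 8 = 16 → 'q'
  't' (19) + 8 = 1 → 'b'
  'a' (0) + 8 = 8 → 'i'
  'l' (11) + 8 = 19 → 't'
Result = "pwaxqbit"


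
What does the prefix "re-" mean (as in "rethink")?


Prefix: re-
Example: rethink = re- + think
Meaning = again


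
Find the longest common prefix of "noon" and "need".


Word 1: "noon"
Word 2: "need"
Comparing from start:
  Pos 0: 'n' == 'n'
  Pos 1: 'o' != 'e' (stop)
LCP = "n" (length 1)


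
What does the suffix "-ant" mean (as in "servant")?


Suffix: -ant
As in: servant -> serve + -ant, with a spelling change
Meaning = one who / that which


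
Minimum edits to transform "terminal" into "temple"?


Word 1: "terminal" (length 8)
Word 2: "temple" (length 6)
One optimal edit sequence (insert/delete/substitute each cost 1):
  1. keep 't'
  2. keep 'e'
  3. delete 'r'  (+1)
  4. keep 'm'
  5. delete 'i'  (+1)
  6. substitute 'n' -> 'p'  (+1)
  7. substitute 'a' -> 'l'  (+1)
  8. substitute 'l' -> 'e'  (+1)
Total edit operations: 5
Edit distance = 5


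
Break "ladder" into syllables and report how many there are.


Word: "ladder"
Syllable breakdown: lad-der
Counting: 2 parts
= 2 syllables


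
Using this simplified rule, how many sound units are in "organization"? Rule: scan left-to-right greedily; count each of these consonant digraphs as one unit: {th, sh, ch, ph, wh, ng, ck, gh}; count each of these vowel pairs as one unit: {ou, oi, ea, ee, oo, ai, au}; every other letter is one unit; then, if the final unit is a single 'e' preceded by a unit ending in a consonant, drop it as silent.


Word: "organization" (12 letters)
Left-to-right scan:
  [1] 'o' (letter)
  [2] 'r' (letter)
  [3] 'g' (letter)
  [4] 'a' (letter)
  [5] 'n' (letter)
  [6] 'i' (letter)
  [7] 'z' (letter)
  [8] 'a' (letter)
  [9] 't' (letter)
  [10] 'i' (letter)
  [11] 'o' (letter)
  [12] 'n' (letter)
Units from scan: 12
Sound units = 12 units


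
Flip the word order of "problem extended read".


Original: "problem extended read"
Words (1..n): problem | extended | read
Reversed (n..1): read | extended | problem
Result = "read extended problem"


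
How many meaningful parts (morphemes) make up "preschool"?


Word: "preschool"
Morphemes: pre- + school
Each morpheme carries meaning
= 2 morphemes


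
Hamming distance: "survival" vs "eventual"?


Comparing character by character (same length = 8):
  Pos 0: 's' vs 'e' !=
  Pos 1: 'u' vs 'v' !=
  Pos 2: 'r' vs 'e' !=
  Pos 3: 'v' vs 'n' !=
  Pos 4: 'i' vs 't' !=
  Pos 5: 'v' vs 'u' !=
  Pos 6: 'a' vs 'a' =
  Pos 7: 'l' vs 'l' =
Hamming distance = 6


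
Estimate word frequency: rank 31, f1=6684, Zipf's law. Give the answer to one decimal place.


Zipf's law: f(r) = f(1) / r
f(1) = 6684
f(31) = 6684 / 31
= 215.6 occurrences


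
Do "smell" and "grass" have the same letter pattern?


Pattern of "smell": [0, 1, 2, 3, 3]
Pattern of "grass": [0, 1, 2, 3, 3]
Patterns match
Same pattern = Yes


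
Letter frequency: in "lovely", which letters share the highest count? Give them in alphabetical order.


Word: "lovely"
Letter counts:
  'e': 1
  'l': 2
  'o': 1
  'v': 1
  'y': 1
Maximum count = 2
Most frequent = 'l' (2 times each)


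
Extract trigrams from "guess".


Word: "guess" (length 5)
Number of trigrams = 5 - 3 + 1 = 3
  Position 0: "gue"
  Position 1: "ues"
  Position 2: "ess"
Trigrams = "gue", "ues", "ess"


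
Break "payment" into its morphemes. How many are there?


Word: "payment"
Morphemes: pay | -ment
Each morpheme carries meaning
= 2 morphemes


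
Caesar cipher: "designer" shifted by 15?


Word: "designer"
Shift: 15
Each letter → (letter + shift) mod 26:
  'd' (3) + 15 = 18 → 's'
  'e' (4) + 15 = 19 → 't'
  's' (18) + 15 = 7 → 'h'
  'i' (8) + 15 = 23 → 'x'
  'g' (6) + 15 = 21 → 'v'
  'n' (13) + 15 = 2 → 'c'
  'e' (4) + 15 = 19 → 't'
  'r' (17) + 15 = 6 → 'g'
Result = "sthxvctg"


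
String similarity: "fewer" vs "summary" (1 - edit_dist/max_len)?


Word 1: "fewer" (length 5)
Word 2: "summary" (length 7)
One optimal edit sequence:
  1. insert 's'  (+1)
  2. substitute 'f' -> 'u'  (+1)
  3. substitute 'e' -> 'm'  (+1)
  4. substitute 'w' -> 'm'  (+1)
  5. substitute 'e' -> 'a'  (+1)
  6. keep 'r'
  7. insert 'y'  (+1)
Edit distance = 6
Max length = max(5, 7) = 7
Similarity = 1 - 6/7
= 0.1429


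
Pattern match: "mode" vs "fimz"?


Pattern of "mode": [0, 1, 2, 3]
Pattern of "fimz": [0, 1, 2, 3]
Patterns match
Same pattern = Yes


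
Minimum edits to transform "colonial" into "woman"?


Word 1: "colonial" (length 8)
Word 2: "woman" (length 5)
One optimal edit sequence (insert/delete/substitute each cost 1):
  1. delete 'c'  (+1)
  2. delete 'o'  (+1)
  3. substitute 'l' -> 'w'  (+1)
  4. keep 'o'
  5. delete 'n'  (+1)
  6. substitute 'i' -> 'm'  (+1)
  7. keep 'a'
  8. substitute 'l' -> 'n'  (+1)
Total edit operations: 6
Edit distance = 6


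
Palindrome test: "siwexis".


Word: "siwexis"
Reversed: "sixewis"
Forward == Backward? siwexis != sixewis
Palindrome = No


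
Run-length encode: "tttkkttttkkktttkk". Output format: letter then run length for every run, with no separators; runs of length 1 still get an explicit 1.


String: "tttkkttttkkktttkk"
Scanning for consecutive runs:
  't' x 3
  'k' x 2
  't' x 4
  'k' x 3
  't' x 3
  'k' x 2
RLE = "t3k2t4k3t3k2"


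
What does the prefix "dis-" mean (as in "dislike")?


Prefix: dis-
Example: dislike (dis- + like)
Meaning = not / opposite


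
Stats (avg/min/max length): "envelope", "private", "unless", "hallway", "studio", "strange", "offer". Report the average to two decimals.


Lengths: "envelope"=8, "private"=7, "unless"=6, "hallway"=7, "studio"=6, "strange"=7, "offer"=5
Sum = 46, Count = 7
Average = 46/7 = 6.57
= avg=6.57, min=5, max=8


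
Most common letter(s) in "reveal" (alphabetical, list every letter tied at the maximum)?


Word: "reveal"
Letter counts:
  'a': 1
  'e': 2
  'l': 1
  'r': 1
  'v': 1
Maximum count = 2
Most frequent = 'e' (2 times each)


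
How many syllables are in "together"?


Word: "together"
Syllable breakdown: to / geth / er
Counting: 3 parts
= 3 syllables


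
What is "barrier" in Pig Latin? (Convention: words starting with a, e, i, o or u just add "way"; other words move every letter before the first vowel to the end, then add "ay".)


Word: "barrier"
Starts with consonant(s) → move to end, add 'ay'
Consonant cluster: "b"
Pig Latin = "arrierbay"


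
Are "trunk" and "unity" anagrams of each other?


Word 1: "trunk" → sorted: knrtu
Word 2: "unity" → sorted: intuy
Same letters? knrtu != intuy
Anagram = No


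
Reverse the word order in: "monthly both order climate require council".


Original: "monthly both order climate require council"
Words (1..n): monthly | both | order | climate | require | council
Reversed (n..1): council | require | climate | order | both | monthly
Result = "council require climate order both monthly"


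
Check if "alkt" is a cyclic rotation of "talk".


Word: "talk", Candidate: "alkt"
Method: check if candidate is substring of word+word
"talktalk" contains "alkt"? Yes
Is rotation = Yes


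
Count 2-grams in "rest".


Word: "rest" (length 4)
Number of 2-grams = length - 2 + 1 = 4 - 2 + 1
= 3


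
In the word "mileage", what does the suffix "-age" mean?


Suffix: -age
As in: mileage -> mile + -age
Meaning = result / collection


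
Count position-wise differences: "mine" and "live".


Comparing character by character (same length = 4):
  Pos 0: 'm' vs 'l' !=
  Pos 1: 'i' vs 'i' =
  Pos 2: 'n' vs 'v' !=
  Pos 3: 'e' vs 'e' =
Hamming distance = 2


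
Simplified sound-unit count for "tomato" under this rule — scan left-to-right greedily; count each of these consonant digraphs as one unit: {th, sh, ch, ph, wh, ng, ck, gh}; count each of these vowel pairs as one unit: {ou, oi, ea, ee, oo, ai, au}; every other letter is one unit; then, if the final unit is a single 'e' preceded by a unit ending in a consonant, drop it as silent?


Word: "tomato" (6 letters)
Left-to-right scan:
  (1) 't' (letter)
  (2) 'o' (letter)
  (3) 'm' (letter)
  (4) 'a' (letter)
  (5) 't' (letter)
  (6) 'o' (letter)
Units from scan: 6
Sound units = 6 units


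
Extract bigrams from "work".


Word: "work" (length 4)
Number of bigrams = 4 - 2 + 1 = 3
  Position 0: "wo"
  Position 1: "or"
  Position 2: "rk"
Bigrams = "wo", "or", "rk"


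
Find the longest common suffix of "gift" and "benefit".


Word 1: "gift"
Word 2: "benefit"
Comparing from end:
  Pos -1: 't' == 't'
  Pos -2: 'f' != 'i' (stop)
LCS = "t" (length 1)


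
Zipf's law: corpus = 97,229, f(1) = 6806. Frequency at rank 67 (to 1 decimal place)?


Zipf's law: f(r) = f(1) / r
f(1) = 6806
f(67) = 6806 / 67
= 101.6 occurrences


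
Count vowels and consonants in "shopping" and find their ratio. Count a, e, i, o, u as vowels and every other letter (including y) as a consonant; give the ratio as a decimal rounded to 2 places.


Word: "shopping"
Vowels (a,e,i,o,u): 2
Consonants: 6
Ratio = 2/6
= 0.33


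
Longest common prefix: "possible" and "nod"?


Word 1: "possible"
Word 2: "nod"
Comparing from start:
  Pos 0: 'p' != 'n' (stop)
LCP = "" (length 0)


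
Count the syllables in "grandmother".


Word: "grandmother"
Syllable breakdown: grand / moth / er
Counting: 3 parts
= 3 syllables


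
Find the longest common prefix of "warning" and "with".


Word 1: "warning"
Word 2: "with"
Comparing from start:
  Pos 0: 'w' == 'w'
  Pos 1: 'a' != 'i' (stop)
LCP = "w" (length 1)


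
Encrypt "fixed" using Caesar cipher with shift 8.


Word: "fixed"
Shift: 8
Each letter → (letter + shift) mod 26:
  'f' (5) + 8 = 13 → 'n'
  'i' (8) + 8 = 16 → 'q'
  'x' (23) + 8 = 5 → 'f'
  'e' (4) + 8 = 12 → 'm'
  'd' (3) + 8 = 11 → 'l'
Result = "nqfml"


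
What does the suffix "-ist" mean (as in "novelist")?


Suffix: -ist
As in: novelist -> novel + -ist
Meaning = one who practices


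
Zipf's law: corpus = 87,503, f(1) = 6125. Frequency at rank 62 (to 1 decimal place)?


Zipf's law: f(r) = f(1) / r
f(1) = 6125
f(62) = 6125 / 62
= 98.8 occurrences


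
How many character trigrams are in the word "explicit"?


Word: "explicit" (length 8)
Number of 3-grams = length - 3 + 1 = 8 - 3 + 1
= 6


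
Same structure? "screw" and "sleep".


Pattern of "screw": [0, 1, 2, 3, 4]
Pattern of "sleep": [0, 1, 2, 2, 3]
Patterns do not match
Same pattern = No


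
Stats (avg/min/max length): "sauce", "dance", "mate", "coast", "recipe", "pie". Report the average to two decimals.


Lengths: "sauce"=5, "dance"=5, "mate"=4, "coast"=5, "recipe"=6, "pie"=3
Sum = 28, Count = 6
Average = 28/6 = 4.67
= avg=4.67, min=3, max=6


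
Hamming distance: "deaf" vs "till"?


Comparing character by character (same length = 4):
  Pos 0: 'd' vs 't' !=
  Pos 1: 'e' vs 'i' !=
  Pos 2: 'a' vs 'l' !=
  Pos 3: 'f' vs 'l' !=
Hamming distance = 4


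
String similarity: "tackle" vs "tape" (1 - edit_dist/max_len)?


Word 1: "tackle" (length 6)
Word 2: "tape" (length 4)
One optimal edit sequence:
  1. keep 't'
  2. keep 'a'
  3. delete 'c'  (+1)
  4. delete 'k'  (+1)
  5. substitute 'l' -> 'p'  (+1)
  6. keep 'e'
Edit distance = 3
Max length = max(6, 4) = 6
Similarity = 1 - 3/6
= 0.5000


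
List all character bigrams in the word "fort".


Word: "fort" (length 4)
Number of bigrams = 4 - 2 + 1 = 3
  Position 0: "fo"
  Position 1: "or"
  Position 2: "rt"
Bigrams = "fo", "or", "rt"


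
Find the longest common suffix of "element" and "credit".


Word 1: "element"
Word 2: "credit"
Comparing from end:
  Pos -1: 't' == 't'
  Pos -2: 'n' != 'i' (stop)
LCS = "t" (length 1)


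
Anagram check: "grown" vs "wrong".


Word 1: "grown" → sorted: gnorw
Word 2: "wrong" → sorted: gnorw
Same letters? gnorw == gnorw
Anagram = Yes


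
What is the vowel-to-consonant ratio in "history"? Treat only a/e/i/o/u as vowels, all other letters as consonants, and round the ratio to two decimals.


Word: "history"
Vowels (a,e,i,o,u): 2
Consonants: 5
Ratio = 2/5
= 0.40


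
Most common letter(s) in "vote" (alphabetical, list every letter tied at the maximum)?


Word: "vote"
Letter counts:
  'e': 1
  'o': 1
  't': 1
  'v': 1
Maximum count = 1
Most frequent = 'e', 'o', 't', 'v' (1 time each)


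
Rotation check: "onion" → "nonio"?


Word: "onion", Candidate: "nonio"
Method: check if candidate is substring of word+word
"oniononion" contains "nonio"? Yes
Is rotation = Yes


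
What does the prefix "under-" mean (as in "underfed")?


Prefix: under-
Example: underfed = under- + fed
Meaning = insufficient


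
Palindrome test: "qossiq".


Word: "qossiq"
Reversed: "qissoq"
Forward == Backward? qossiq != qissoq
Palindrome = No


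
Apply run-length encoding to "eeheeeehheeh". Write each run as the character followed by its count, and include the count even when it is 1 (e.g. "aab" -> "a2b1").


String: "eeheeeehheeh"
Scanning for consecutive runs:
  'e' x 2
  'h' x 1
  'e' x 4
  'h' x 2
  'e' x 2
  'h' x 1
RLE = "e2h1e4h2e2h1"


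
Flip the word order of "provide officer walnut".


Original: "provide officer walnut"
Words (1..n): provide | officer | walnut
Reversed (n..1): walnut | officer | provide
Result = "walnut officer provide"


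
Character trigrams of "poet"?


Word: "poet" (length 4)
Number of trigrams = 4 - 3 + 1 = 2
  Position 0: "poe"
  Position 1: "oet"
Trigrams = "poe", "oet"


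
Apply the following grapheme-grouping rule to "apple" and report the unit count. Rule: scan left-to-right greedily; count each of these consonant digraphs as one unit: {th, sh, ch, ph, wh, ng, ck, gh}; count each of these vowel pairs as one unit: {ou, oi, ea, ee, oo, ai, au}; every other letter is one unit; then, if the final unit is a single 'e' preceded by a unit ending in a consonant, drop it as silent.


Word: "apple" (5 letters)
Left-to-right scan:
  (1) 'a' (letter)
  (2) 'p' (letter)
  (3) 'p' (letter)
  (4) 'l' (letter)
  (5) 'e' (letter)
Units from scan: 5
Final unit is 'e' after a consonant -> drop as silent (-1)
Sound units = 4 units


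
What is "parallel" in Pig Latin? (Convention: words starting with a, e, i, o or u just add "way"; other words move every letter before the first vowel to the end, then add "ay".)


Word: "parallel"
Starts with consonant(s) → move to end, add 'ay'
Consonant cluster: "p"
Pig Latin = "arallelpay"


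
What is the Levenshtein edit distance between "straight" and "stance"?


Word 1: "straight" (length 8)
Word 2: "stance" (length 6)
One optimal edit sequence (insert/delete/substitute each cost 1):
  1. keep 's'
  2. keep 't'
  3. delete 'r'  (+1)
  4. keep 'a'
  5. delete 'i'  (+1)
  6. substitute 'g' -> 'n'  (+1)
  7. substitute 'h' -> 'c'  (+1)
  8. substitute 't' -> 'e'  (+1)
Total edit operations: 5
Edit distance = 5


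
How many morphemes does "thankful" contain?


Word: "thankful"
Morphemes: thank / -ful
Each morpheme carries meaning
= 2 morphemes


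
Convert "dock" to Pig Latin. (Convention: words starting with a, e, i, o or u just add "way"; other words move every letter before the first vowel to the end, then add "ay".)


Word: "dock"
Starts with consonant(s) → move to end, add 'ay'
Consonant cluster: "d"
Pig Latin = "ockday"


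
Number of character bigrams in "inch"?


Word: "inch" (length 4)
Number of 2-grams = length - 2 + 1 = 4 - 2 + 1
= 3


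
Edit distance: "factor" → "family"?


Word 1: "factor" (length 6)
Word 2: "family" (length 6)
One optimal edit sequence (insert/delete/substitute each cost 1):
  1. keep 'f'
  2. keep 'a'
  3. substitute 'c' -> 'm'  (+1)
  4. substitute 't' -> 'i'  (+1)
  5. substitute 'o' -> 'l'  (+1)
  6. substitute 'r' -> 'y'  (+1)
Total edit operations: 4
Edit distance = 4


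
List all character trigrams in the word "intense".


Word: "intense" (length 7)
Number of trigrams = 7 - 3 + 1 = 5
  Position 0: "int"
  Position 1: "nte"
  Position 2: "ten"
  Position 3: "ens"
  Position 4: "nse"
Trigrams = "int", "nte", "ten", "ens", "nse"


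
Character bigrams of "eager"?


Word: "eager" (length 5)
Number of bigrams = 5 - 2 + 1 = 4
  Position 0: "ea"
  Position 1: "ag"
  Position 2: "ge"
  Position 3: "er"
Bigrams = "ea", "ag", "ge", "er"


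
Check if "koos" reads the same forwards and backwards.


Word: "koos"
Reversed: "sook"
Forward == Backward? koos != sook
Palindrome = No


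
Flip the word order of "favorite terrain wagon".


Original: "favorite terrain wagon"
Words (1..n): favorite | terrain | wagon
Reversed (n..1): wagon | terrain | favorite
Result = "wagon terrain favorite"


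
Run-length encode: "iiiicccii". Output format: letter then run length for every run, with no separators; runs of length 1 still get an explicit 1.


String: "iiiicccii"
Scanning for consecutive runs:
  'i' x 4
  'c' x 3
  'i' x 2
RLE = "i4c3i2"


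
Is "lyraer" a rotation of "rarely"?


Word: "rarely", Candidate: "lyraer"
Method: check if candidate is substring of word+word
"rarelyrarely" contains "lyraer"? No
Is rotation = No


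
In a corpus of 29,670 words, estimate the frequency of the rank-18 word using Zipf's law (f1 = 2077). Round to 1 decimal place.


Zipf's law: f(r) = f(1) / r
f(1) = 2077
f(18) = 2077 / 18
= 115.4 occurrences


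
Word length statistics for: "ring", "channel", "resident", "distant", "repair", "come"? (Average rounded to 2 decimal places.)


Lengths: "ring"=4, "channel"=7, "resident"=8, "distant"=7, "repair"=6, "come"=4
Sum = 36, Count = 6
Average = 36/6 = 6.00
= avg=6.00, min=4, max=8


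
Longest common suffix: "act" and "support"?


Word 1: "act"
Word 2: "support"
Comparing from end:
  Pos -1: 't' == 't'
  Pos -2: 'c' != 'r' (stop)
LCS = "t" (length 1)


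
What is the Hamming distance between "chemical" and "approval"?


Comparing character by character (same length = 8):
  Pos 0: 'c' vs 'a' !=
  Pos 1: 'h' vs 'p' !=
  Pos 2: 'e' vs 'p' !=
  Pos 3: 'm' vs 'r' !=
  Pos 4: 'i' vs 'o' !=
  Pos 5: 'c' vs 'v' !=
  Pos 6: 'a' vs 'a' =
  Pos 7: 'l' vs 'l' =
Hamming distance = 6


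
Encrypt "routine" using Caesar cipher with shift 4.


Word: "routine"
Shift: 4
Each letter → (letter + shift) mod 26:
  'r' (17) + 4 = 21 → 'v'
  'o' (14) + 4 = 18 → 's'
  'u' (20) + 4 = 24 → 'y'
  't' (19) + 4 = 23 → 'x'
  'i' (8) + 4 = 12 → 'm'
  'n' (13) + 4 = 17 → 'r'
  'e' (4) + 4 = 8 → 'i'
Result = "vsyxmri"


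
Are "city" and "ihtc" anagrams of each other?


Word 1: "city" → sorted: city
Word 2: "ihtc" → sorted: chit
Same letters? city != chit
Anagram = No


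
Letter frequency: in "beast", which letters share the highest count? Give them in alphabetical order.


Word: "beast"
Letter counts:
  'a': 1
  'b': 1
  'e': 1
  's': 1
  't': 1
Maximum count = 1
Most frequent = 'a', 'b', 'e', 's', 't' (1 time each)


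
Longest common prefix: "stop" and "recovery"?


Word 1: "stop"
Word 2: "recovery"
Comparing from start:
  Pos 0: 's' != 'r' (stop)
LCP = "" (length 0)


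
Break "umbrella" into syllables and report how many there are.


Word: "umbrella"
Syllable breakdown: um-brel-la
Counting: 3 parts
= 3 syllables


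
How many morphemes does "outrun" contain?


Word: "outrun"
Morphemes: out- | run
Each morpheme carries meaning
= 2 morphemes


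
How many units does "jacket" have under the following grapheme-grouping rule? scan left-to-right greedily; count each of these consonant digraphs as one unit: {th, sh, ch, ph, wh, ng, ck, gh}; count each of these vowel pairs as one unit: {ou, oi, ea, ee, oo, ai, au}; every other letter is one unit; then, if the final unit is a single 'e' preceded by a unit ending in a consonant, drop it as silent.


Word: "jacket" (6 letters)
Left-to-right scan:
  [1] 'j' (letter)
  [2] 'a' (letter)
  [3] 'ck' (digraph)
  [4] 'e' (letter)
  [5] 't' (letter)
Units from scan: 5
Sound units = 5 units


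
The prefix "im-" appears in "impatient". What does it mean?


Prefix: im-
Example: impatient = im- + patient
Meaning = not / into


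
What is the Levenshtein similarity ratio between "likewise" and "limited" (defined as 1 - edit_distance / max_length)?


Word 1: "likewise" (length 8)
Word 2: "limited" (length 7)
One optimal edit sequence:
  1. keep 'l'
  2. keep 'i'
  3. delete 'k'  (+1)
  4. delete 'e'  (+1)
  5. substitute 'w' -> 'm'  (+1)
  6. keep 'i'
  7. substitute 's' -> 't'  (+1)
  8. keep 'e'
  9. insert 'd'  (+1)
Edit distance = 5
Max length = max(8, 7) = 8
Similarity = 1 - 5/8
= 0.3750


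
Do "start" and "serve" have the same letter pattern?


Pattern of "start": [0, 1, 2, 3, 1]
Pattern of "serve": [0, 1, 2, 3, 1]
Patterns match
Same pattern = Yes


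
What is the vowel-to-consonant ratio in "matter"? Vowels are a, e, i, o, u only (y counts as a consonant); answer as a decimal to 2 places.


Word: "matter"
Vowels (a,e,i,o,u): 2
Consonants: 4
Ratio = 2/4
= 0.50


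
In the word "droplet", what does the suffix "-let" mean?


Suffix: -let
Example: droplet (drop + -let)
Meaning = small


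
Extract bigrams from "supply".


Word: "supply" (length 6)
Number of bigrams = 6 - 2 + 1 = 5
  Position 0: "su"
  Position 1: "up"
  Position 2: "pp"
  Position 3: "pl"
  Position 4: "ly"
Bigrams = "su", "up", "pp", "pl", "ly"


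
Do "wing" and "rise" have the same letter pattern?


Pattern of "wing": [0, 1, 2, 3]
Pattern of "rise": [0, 1, 2, 3]
Patterns match
Same pattern = Yes


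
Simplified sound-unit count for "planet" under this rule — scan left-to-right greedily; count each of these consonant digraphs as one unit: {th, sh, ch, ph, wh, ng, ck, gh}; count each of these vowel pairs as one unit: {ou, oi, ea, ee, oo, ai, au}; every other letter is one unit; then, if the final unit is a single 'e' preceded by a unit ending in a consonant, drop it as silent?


Word: "planet" (6 letters)
Left-to-right scan:
  (1) 'p' (letter)
  (2) 'l' (letter)
  (3) 'a' (letter)
  (4) 'n' (letter)
  (5) 'e' (letter)
  (6) 't' (letter)
Units from scan: 6
Sound units = 6 units


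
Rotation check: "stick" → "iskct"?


Word: "stick", Candidate: "iskct"
Method: check if candidate is substring of word+word
"stickstick" contains "iskct"? No
Is rotation = No


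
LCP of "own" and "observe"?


Word 1: "own"
Word 2: "observe"
Comparing from start:
  Pos 0: 'o' == 'o'
  Pos 1: 'w' != 'b' (stop)
LCP = "o" (length 1)


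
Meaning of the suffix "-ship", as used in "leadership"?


Suffix: -ship
As in: leadership -> leader + -ship
Meaning = state / position


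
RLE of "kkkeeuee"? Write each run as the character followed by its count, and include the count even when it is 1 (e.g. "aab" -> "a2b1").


String: "kkkeeuee"
Scanning for consecutive runs:
  'k' x 3
  'e' x 2
  'u' x 1
  'e' x 2
RLE = "k3e2u1e2"


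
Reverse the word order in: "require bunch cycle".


Original: "require bunch cycle"
Words (1..n): require | bunch | cycle
Reversed (n..1): cycle | bunch | require
Result = "cycle bunch require"


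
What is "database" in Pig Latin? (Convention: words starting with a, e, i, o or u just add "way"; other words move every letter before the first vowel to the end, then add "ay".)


Word: "database"
Starts with consonant(s) → move to end, add 'ay'
Consonant cluster: "d"
Pig Latin = "atabaseday"


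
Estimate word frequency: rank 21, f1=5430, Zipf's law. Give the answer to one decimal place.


Zipf's law: f(r) = f(1) / r
f(1) = 5430
f(21) = 5430 / 21
= 258.6 occurrences


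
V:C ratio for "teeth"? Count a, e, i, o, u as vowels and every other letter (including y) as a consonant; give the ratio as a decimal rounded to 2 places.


Word: "teeth"
Vowels (a,e,i,o,u): 2
Consonants: 3
Ratio = 2/3
= 0.67


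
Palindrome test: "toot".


Word: "toot"
Reversed: "toot"
Forward == Backward? toot == toot
Palindrome = Yes


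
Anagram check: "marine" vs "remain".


Word 1: "marine" → sorted: aeimnr
Word 2: "remain" → sorted: aeimnr
Same letters? aeimnr == aeimnr
Anagram = Yes


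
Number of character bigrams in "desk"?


Word: "desk" (length 4)
Number of 2-grams = length - 2 + 1 = 4 - 2 + 1
= 3


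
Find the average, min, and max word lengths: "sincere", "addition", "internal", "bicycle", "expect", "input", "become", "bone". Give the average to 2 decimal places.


Lengths: "sincere"=7, "addition"=8, "internal"=8, "bicycle"=7, "expect"=6, "input"=5, "become"=6, "bone"=4
Sum = 51, Count = 8
Average = 51/8 = 6.38
= avg=6.38, min=4, max=8


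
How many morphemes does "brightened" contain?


Word: "brightened"
Morphemes: bright + -en + -ed
Each morpheme carries meaning
= 3 morphemes


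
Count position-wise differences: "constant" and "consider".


Comparing character by character (same length = 8):
  Pos 0: 'c' vs 'c' =
  Pos 1: 'o' vs 'o' =
  Pos 2: 'n' vs 'n' =
  Pos 3: 's' vs 's' =
  Pos 4: 't' vs 'i' !=
  Pos 5: 'a' vs 'd' !=
  Pos 6: 'n' vs 'e' !=
  Pos 7: 't' vs 'r' !=
Hamming distance = 4


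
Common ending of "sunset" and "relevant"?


Word 1: "sunset"
Word 2: "relevant"
Comparing from end:
  Pos -1: 't' == 't'
  Pos -2: 'e' != 'n' (stop)
LCS = "t" (length 1)


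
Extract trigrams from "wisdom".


Word: "wisdom" (length 6)
Number of trigrams = 6 - 3 + 1 = 4
  Position 0: "wis"
  Position 1: "isd"
  Position 2: "sdo"
  Position 3: "dom"
Trigrams = "wis", "isd", "sdo", "dom"


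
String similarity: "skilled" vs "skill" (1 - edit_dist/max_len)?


Word 1: "skilled" (length 7)
Word 2: "skill" (length 5)
One optimal edit sequence:
  1. keep 's'
  2. keep 'k'
  3. keep 'i'
  4. keep 'l'
  5. keep 'l'
  6. delete 'e'  (+1)
  7. delete 'd'  (+1)
Edit distance = 2
Max length = max(7, 5) = 7
Similarity = 1 - 2/7
= 0.7143


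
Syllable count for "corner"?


Word: "corner"
Syllable breakdown: cor-ner
Counting: 2 parts
= 2 syllables


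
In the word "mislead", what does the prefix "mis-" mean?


Prefix: mis-
As in: mislead -> mis- + lead
Meaning = wrongly


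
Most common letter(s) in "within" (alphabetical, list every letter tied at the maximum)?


Word: "within"
Letter counts:
  'h': 1
  'i': 2
  'n': 1
  't': 1
  'w': 1
Maximum count = 2
Most frequent = 'i' (2 times each)


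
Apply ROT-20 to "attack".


Word: "attack"
Shift: 20
Each letter → (letter + shift) mod 26:
  'a' (0) + 20 = 20 → 'u'
  't' (19) + 20 = 13 → 'n'
  't' (19) + 20 = 13 → 'n'
  'a' (0) + 20 = 20 → 'u'
  'c' (2) + 20 = 22 → 'w'
  'k' (10) + 20 = 4 → 'e'
Result = "unnuwe"


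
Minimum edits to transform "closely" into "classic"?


Word 1: "closely" (length 7)
Word 2: "classic" (length 7)
One optimal edit sequence (insert/delete/substitute each cost 1):
  1. keep 'c'
  2. keep 'l'
  3. substitute 'o' -> 'a'  (+1)
  4. keep 's'
  5. substitute 'e' -> 's'  (+1)
  6. substitute 'l' -> 'i'  (+1)
  7. substitute 'y' -> 'c'  (+1)
Total edit operations: 4
Edit distance = 4


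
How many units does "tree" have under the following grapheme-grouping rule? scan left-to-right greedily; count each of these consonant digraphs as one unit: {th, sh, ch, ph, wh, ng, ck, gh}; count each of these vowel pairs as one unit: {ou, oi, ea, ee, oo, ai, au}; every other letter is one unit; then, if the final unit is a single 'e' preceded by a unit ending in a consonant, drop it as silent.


Word: "tree" (4 letters)
Left-to-right scan:
  1. 't' (letter)
  2. 'r' (letter)
  3. 'ee' (vowel-pair)
Units from scan: 3
Sound units = 3 units


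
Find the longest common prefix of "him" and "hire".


Word 1: "him"
Word 2: "hire"
Comparing from start:
  Pos 0: 'h' == 'h'
  Pos 1: 'i' == 'i'
  Pos 2: 'm' != 'r' (stop)
LCP = "hi" (length 2)


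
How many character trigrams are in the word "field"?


Word: "field" (length 5)
Number of 3-grams = length - 3 + 1 = 5 - 3 + 1
= 3


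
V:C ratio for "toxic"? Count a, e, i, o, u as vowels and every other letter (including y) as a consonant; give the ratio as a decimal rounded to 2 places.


Word: "toxic"
Vowels (a,e,i,o,u): 2
Consonants: 3
Ratio = 2/3
= 0.67


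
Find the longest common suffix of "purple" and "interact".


Word 1: "purple"
Word 2: "interact"
Comparing from end:
  Pos -1: 'e' != 't' (stop)
LCS = "" (length 0)


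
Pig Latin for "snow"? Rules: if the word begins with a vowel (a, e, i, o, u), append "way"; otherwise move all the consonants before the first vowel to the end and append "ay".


Word: "snow"
Starts with consonant(s) → move to end, add 'ay'
Consonant cluster: "sn"
Pig Latin = "owsnay"


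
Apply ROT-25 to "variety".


Word: "variety"
Shift: 25
Each letter → (letter + shift) mod 26:
  'v' (21) + 25 = 20 → 'u'
  'a' (0) + 25 = 25 → 'z'
  'r' (17) + 25 = 16 → 'q'
  'i' (8) + 25 = 7 → 'h'
  'e' (4) + 25 = 3 → 'd'
  't' (19) + 25 = 18 → 's'
  'y' (24) + 25 = 23 → 'x'
Result = "uzqhdsx"


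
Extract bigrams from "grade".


Word: "grade" (length 5)
Number of bigrams = 5 - 2 + 1 = 4
  Position 0: "gr"
  Position 1: "ra"
  Position 2: "ad"
  Position 3: "de"
Bigrams = "gr", "ra", "ad", "de"


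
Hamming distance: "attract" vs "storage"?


Comparing character by character (same length = 7):
  Pos 0: 'a' vs 's' !=
  Pos 1: 't' vs 't' =
  Pos 2: 't' vs 'o' !=
  Pos 3: 'r' vs 'r' =
  Pos 4: 'a' vs 'a' =
  Pos 5: 'c' vs 'g' !=
  Pos 6: 't' vs 'e' !=
Hamming distance = 4
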